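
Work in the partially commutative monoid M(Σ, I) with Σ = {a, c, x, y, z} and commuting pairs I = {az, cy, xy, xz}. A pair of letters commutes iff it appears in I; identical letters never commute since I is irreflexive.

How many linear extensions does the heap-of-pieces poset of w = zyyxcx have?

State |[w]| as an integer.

#0=z has no predecessor
#1=y depends on [0:z]
#2=y depends on [1:y]
#3=x has no predecessor
#4=c depends on [0:z, 3:x]
#5=x depends on [4:c]
sources: [0:z, 3:x]
N(rest) = Σ N(rest − s) over sources s of rest; N(one piece) = 1:
  size 1 → [2]=1  [5]=1
  size 2 → [1,2]=1  [2,5]=2  [4,5]=1
  size 3 → [1,2,5]=3  [2,4,5]=3  [3,4,5]=1
  size 4 → [1,2,4,5]=6  [2,3,4,5]=4
  first=0(z) contributes 10
  first=3(x) contributes 6
|[w]| = 16

16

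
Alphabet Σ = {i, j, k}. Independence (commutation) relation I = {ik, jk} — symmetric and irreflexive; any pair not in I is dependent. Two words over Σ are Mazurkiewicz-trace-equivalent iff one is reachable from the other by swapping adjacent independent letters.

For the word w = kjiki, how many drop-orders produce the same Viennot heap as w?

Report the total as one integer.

0(k) covers ∅
1(j) covers ∅
2(i) covers 1:j
3(k) covers 0:k
4(i) covers 2:i
floor of heap: 0:k, 1:j
completions by unplaced set U, small U first (add the entries for U minus each lowest piece of U):
  |U|=1: {3}:1  {4}:1
  |U|=2: {0,3}:1  {2,4}:1  {3,4}:2
  |U|=3: {0,3,4}:3  {1,2,4}:1  {2,3,4}:3
  start at 0(k): 4
  start at 1(j): 6
sum over floor = 10

10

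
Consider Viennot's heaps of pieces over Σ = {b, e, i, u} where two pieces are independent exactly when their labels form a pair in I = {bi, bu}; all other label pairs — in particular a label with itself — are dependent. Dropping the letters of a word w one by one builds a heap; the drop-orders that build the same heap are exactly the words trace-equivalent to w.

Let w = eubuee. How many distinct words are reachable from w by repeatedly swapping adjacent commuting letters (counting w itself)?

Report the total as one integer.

drop 0:e onto floor
drop 1:u onto {0:e}
drop 2:b onto {0:e}
drop 3:u onto {1:u}
drop 4:e onto {2:b, 3:u}
drop 5:e onto {4:e}
ground layer = {0:e}
drop-orders for the pieces not yet dropped (sum over which currently-grounded one goes next):
  1 to go: {5} 1
  2 to go: {4,5} 1
  3 to go: {2,4,5} 1  {3,4,5} 1
  4 to go: {1,3,4,5} 1  {2,3,4,5} 2
  if 0:e drops first: 3 orders

3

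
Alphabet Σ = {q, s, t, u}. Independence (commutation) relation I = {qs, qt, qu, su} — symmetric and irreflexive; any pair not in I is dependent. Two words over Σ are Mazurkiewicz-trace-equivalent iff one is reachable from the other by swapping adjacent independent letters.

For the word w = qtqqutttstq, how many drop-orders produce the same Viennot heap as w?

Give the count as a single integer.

330

0(q) covers ∅
1(t) covers ∅
2(q) covers 0:q
3(q) covers 2:q
4(u) covers 1:t
5(t) covers 4:u
6(t) covers 5:t
7(t) covers 6:t
8(s) covers 7:t
9(t) covers 8:s
10(q) covers 3:q
floor of heap: 0:q, 1:t
completions by unplaced set U, small U first (add the entries for U minus each lowest piece of U):
  |U|=1: {9}:1  {10}:1
  |U|=2: {3,10}:1  {8,9}:1  {9,10}:2
  |U|=3: {2,3,10}:1  {3,9,10}:3  {7,8,9}:1  {8,9,10}:3
  |U|=4: {0,2,3,10}:1  {2,3,9,10}:4  {3,8,9,10}:6  {6,7,8,9}:1  {7,8,9,10}:4
  |U|=5: {0,2,3,9,10}:5  {2,3,8,9,10}:10  {3,7,8,9,10}:10  {5,6,7,8,9}:1  {6,7,8,9,10}:5
  |U|=6: {0,2,3,8,9,10}:15  {2,3,7,8,9,10}:20  {3,6,7,8,9,10}:15  {4,5,6,7,8,9}:1  {5,6,7,8,9,10}:6
  |U|=7: {0,2,3,7,8,9,10}:35  {1,4,5,6,7,8,9}:1  {2,3,6,7,8,9,10}:35  {3,5,6,7,8,9,10}:21  {4,5,6,7,8,9,10}:7
  |U|=8: {0,2,3,6,7,8,9,10}:70  {1,4,5,6,7,8,9,10}:8  {2,3,5,6,7,8,9,10}:56  {3,4,5,6,7,8,9,10}:28
  |U|=9: {0,2,3,5,6,7,8,9,10}:126  {1,3,4,5,6,7,8,9,10}:36  {2,3,4,5,6,7,8,9,10}:84
  start at 0(q): 120
  start at 1(t): 210
sum over floor = 330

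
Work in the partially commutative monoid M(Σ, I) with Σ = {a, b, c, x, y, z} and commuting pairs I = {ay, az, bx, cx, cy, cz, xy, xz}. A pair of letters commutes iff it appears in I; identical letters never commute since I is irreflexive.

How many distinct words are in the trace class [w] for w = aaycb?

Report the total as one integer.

0(a) covers ∅
1(a) covers 0:a
2(y) covers ∅
3(c) covers 1:a
4(b) covers 2:y, 3:c
floor of heap: 0:a, 2:y
completions by unplaced set U, small U first (add the entries for U minus each lowest piece of U):
  |U|=1: {4}:1
  |U|=2: {2,4}:1  {3,4}:1
  |U|=3: {1,3,4}:1  {2,3,4}:2
  start at 0(a): 3
  start at 2(y): 1
sum over floor = 4

4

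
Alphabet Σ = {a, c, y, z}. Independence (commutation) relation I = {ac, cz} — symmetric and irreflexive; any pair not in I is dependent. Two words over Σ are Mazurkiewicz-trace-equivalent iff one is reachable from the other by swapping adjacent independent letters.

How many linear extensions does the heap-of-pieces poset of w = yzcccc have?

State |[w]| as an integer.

0(y) covers ∅
1(z) covers 0:y
2(c) covers 0:y
3(c) covers 2:c
4(c) covers 3:c
5(c) covers 4:c
floor of heap: 0:y
completions by unplaced set U, small U first (add the entries for U minus each lowest piece of U):
  |U|=1: {1}:1  {5}:1
  |U|=2: {1,5}:2  {4,5}:1
  |U|=3: {1,4,5}:3  {3,4,5}:1
  |U|=4: {1,3,4,5}:4  {2,3,4,5}:1
  start at 0(y): 5

5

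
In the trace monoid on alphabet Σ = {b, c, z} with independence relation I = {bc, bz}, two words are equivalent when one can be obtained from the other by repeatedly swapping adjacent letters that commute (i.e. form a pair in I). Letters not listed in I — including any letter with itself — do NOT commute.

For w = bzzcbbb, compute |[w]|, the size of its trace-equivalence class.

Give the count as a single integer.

drop 0:b onto floor
drop 1:z onto floor
drop 2:z onto {1:z}
drop 3:c onto {2:z}
drop 4:b onto {0:b}
drop 5:b onto {4:b}
drop 6:b onto {5:b}
ground layer = {0:b, 1:z}
drop-orders for the pieces not yet dropped (sum over which currently-grounded one goes next):
  1 to go: {3} 1  {6} 1
  2 to go: {2,3} 1  {3,6} 2  {5,6} 1
  3 to go: {1,2,3} 1  {2,3,6} 3  {3,5,6} 3  {4,5,6} 1
  4 to go: {0,4,5,6} 1  {1,2,3,6} 4  {2,3,5,6} 6  {3,4,5,6} 4
  5 to go: {0,3,4,5,6} 5  {1,2,3,5,6} 10  {2,3,4,5,6} 10
  if 0:b drops first: 20 orders
  if 1:z drops first: 15 orders
heap linearizations: 35

35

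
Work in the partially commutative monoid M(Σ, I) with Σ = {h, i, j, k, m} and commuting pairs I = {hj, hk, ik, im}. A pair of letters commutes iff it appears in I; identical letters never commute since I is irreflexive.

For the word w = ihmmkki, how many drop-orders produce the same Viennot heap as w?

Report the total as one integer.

5

drop 0:i onto floor
drop 1:h onto {0:i}
drop 2:m onto {1:h}
drop 3:m onto {2:m}
drop 4:k onto {3:m}
drop 5:k onto {4:k}
drop 6:i onto {1:h}
ground layer = {0:i}
drop-orders for the pieces not yet dropped (sum over which currently-grounded one goes next):
  1 to go: {5} 1  {6} 1
  2 to go: {4,5} 1  {5,6} 2
  3 to go: {3,4,5} 1  {4,5,6} 3
  4 to go: {2,3,4,5} 1  {3,4,5,6} 4
  5 to go: {2,3,4,5,6} 5
  if 0:i drops first: 5 orders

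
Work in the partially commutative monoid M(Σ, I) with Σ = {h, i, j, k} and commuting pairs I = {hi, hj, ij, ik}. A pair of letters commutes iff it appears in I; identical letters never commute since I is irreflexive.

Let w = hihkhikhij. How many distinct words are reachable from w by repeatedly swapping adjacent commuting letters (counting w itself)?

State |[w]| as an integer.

drop 0:h onto floor
drop 1:i onto floor
drop 2:h onto {0:h}
drop 3:k onto {2:h}
drop 4:h onto {3:k}
drop 5:i onto {1:i}
drop 6:k onto {4:h}
drop 7:h onto {6:k}
drop 8:i onto {5:i}
drop 9:j onto {6:k}
ground layer = {0:h, 1:i}
drop-orders for the pieces not yet dropped (sum over which currently-grounded one goes next):
  1 to go: {7} 1  {8} 1  {9} 1
  2 to go: {5,8} 1  {7,8} 2  {7,9} 2  {8,9} 2
  3 to go: {1,5,8} 1  {5,7,8} 3  {5,8,9} 3  {6,7,9} 2  {7,8,9} 6
  4 to go: {1,5,7,8} 4  {1,5,8,9} 4  {4,6,7,9} 2  {5,7,8,9} 12  {6,7,8,9} 8
  5 to go: {1,5,7,8,9} 20  {3,4,6,7,9} 2  {4,6,7,8,9} 10  {5,6,7,8,9} 20
  6 to go: {1,5,6,7,8,9} 40  {2,3,4,6,7,9} 2  {3,4,6,7,8,9} 12  {4,5,6,7,8,9} 30
  7 to go: {0,2,3,4,6,7,9} 2  {1,4,5,6,7,8,9} 70  {2,3,4,6,7,8,9} 14  {3,4,5,6,7,8,9} 42
  8 to go: {0,2,3,4,6,7,8,9} 16  {1,3,4,5,6,7,8,9} 112  {2,3,4,5,6,7,8,9} 56
  if 0:h drops first: 168 orders
  if 1:i drops first: 72 orders
heap linearizations: 240

240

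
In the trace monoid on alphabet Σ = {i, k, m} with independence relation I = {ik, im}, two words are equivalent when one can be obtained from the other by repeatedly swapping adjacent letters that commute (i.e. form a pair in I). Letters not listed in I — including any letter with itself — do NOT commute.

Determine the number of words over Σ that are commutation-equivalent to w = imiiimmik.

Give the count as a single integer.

#0=i has no predecessor
#1=m has no predecessor
#2=i depends on [0:i]
#3=i depends on [2:i]
#4=i depends on [3:i]
#5=m depends on [1:m]
#6=m depends on [5:m]
#7=i depends on [4:i]
#8=k depends on [6:m]
sources: [0:i, 1:m]
N(rest) = Σ N(rest − s) over sources s of rest; N(one piece) = 1:
  size 1 → [7]=1  [8]=1
  size 2 → [4,7]=1  [6,8]=1  [7,8]=2
  size 3 → [3,4,7]=1  [4,7,8]=3  [5,6,8]=1  [6,7,8]=3
  size 4 → [1,5,6,8]=1  [2,3,4,7]=1  [3,4,7,8]=4  [4,6,7,8]=6  [5,6,7,8]=4
  size 5 → [0,2,3,4,7]=1  [1,5,6,7,8]=5  [2,3,4,7,8]=5  [3,4,6,7,8]=10  [4,5,6,7,8]=10
  size 6 → [0,2,3,4,7,8]=6  [1,4,5,6,7,8]=15  [2,3,4,6,7,8]=15  [3,4,5,6,7,8]=20
  size 7 → [0,2,3,4,6,7,8]=21  [1,3,4,5,6,7,8]=35  [2,3,4,5,6,7,8]=35
  first=0(i) contributes 70
  first=1(m) contributes 56
|[w]| = 126

126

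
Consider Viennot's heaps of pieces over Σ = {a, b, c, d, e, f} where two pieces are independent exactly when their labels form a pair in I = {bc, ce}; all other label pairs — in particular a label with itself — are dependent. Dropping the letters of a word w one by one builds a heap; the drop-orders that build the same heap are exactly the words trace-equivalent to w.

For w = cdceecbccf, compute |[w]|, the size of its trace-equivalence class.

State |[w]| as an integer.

35

drop 0:c onto floor
drop 1:d onto {0:c}
drop 2:c onto {1:d}
drop 3:e onto {1:d}
drop 4:e onto {3:e}
drop 5:c onto {2:c}
drop 6:b onto {4:e}
drop 7:c onto {5:c}
drop 8:c onto {7:c}
drop 9:f onto {6:b, 8:c}
ground layer = {0:c}
drop-orders for the pieces not yet dropped (sum over which currently-grounded one goes next):
  1 to go: {9} 1
  2 to go: {6,9} 1  {8,9} 1
  3 to go: {4,6,9} 1  {6,8,9} 2  {7,8,9} 1
  4 to go: {3,4,6,9} 1  {4,6,8,9} 3  {5,7,8,9} 1  {6,7,8,9} 3
  5 to go: {2,5,7,8,9} 1  {3,4,6,8,9} 4  {4,6,7,8,9} 6  {5,6,7,8,9} 4
  6 to go: {2,5,6,7,8,9} 5  {3,4,6,7,8,9} 10  {4,5,6,7,8,9} 10
  7 to go: {2,4,5,6,7,8,9} 15  {3,4,5,6,7,8,9} 20
  8 to go: {2,3,4,5,6,7,8,9} 35
  if 0:c drops first: 35 orders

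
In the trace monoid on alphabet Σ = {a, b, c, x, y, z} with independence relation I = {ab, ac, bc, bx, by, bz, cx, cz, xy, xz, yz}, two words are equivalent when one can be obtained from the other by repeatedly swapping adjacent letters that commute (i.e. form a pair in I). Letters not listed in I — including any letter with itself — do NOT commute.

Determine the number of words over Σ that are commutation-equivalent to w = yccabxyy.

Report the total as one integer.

96

0(y) covers ∅
1(c) covers 0:y
2(c) covers 1:c
3(a) covers 0:y
4(b) covers ∅
5(x) covers 3:a
6(y) covers 2:c, 3:a
7(y) covers 6:y
floor of heap: 0:y, 4:b
completions by unplaced set U, small U first (add the entries for U minus each lowest piece of U):
  |U|=1: {4}:1  {5}:1  {7}:1
  |U|=2: {4,5}:2  {4,7}:2  {5,7}:2  {6,7}:1
  |U|=3: {2,6,7}:1  {4,5,7}:6  {4,6,7}:3  {5,6,7}:3
  |U|=4: {1,2,6,7}:1  {2,4,6,7}:4  {2,5,6,7}:4  {3,5,6,7}:3  {4,5,6,7}:12
  |U|=5: {1,2,4,6,7}:5  {1,2,5,6,7}:5  {2,3,5,6,7}:7  {2,4,5,6,7}:20  {3,4,5,6,7}:15
  |U|=6: {1,2,3,5,6,7}:12  {1,2,4,5,6,7}:30  {2,3,4,5,6,7}:42
  start at 0(y): 84
  start at 4(b): 12
sum over floor = 96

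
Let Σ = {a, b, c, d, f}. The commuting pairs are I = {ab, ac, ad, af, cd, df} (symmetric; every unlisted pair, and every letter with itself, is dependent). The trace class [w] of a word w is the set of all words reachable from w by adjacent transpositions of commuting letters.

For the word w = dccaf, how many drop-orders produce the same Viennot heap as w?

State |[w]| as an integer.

0(d) covers ∅
1(c) covers ∅
2(c) covers 1:c
3(a) covers ∅
4(f) covers 2:c
floor of heap: 0:d, 1:c, 3:a
completions by unplaced set U, small U first (add the entries for U minus each lowest piece of U):
  |U|=1: {0}:1  {3}:1  {4}:1
  |U|=2: {0,3}:2  {0,4}:2  {2,4}:1  {3,4}:2
  |U|=3: {0,2,4}:3  {0,3,4}:6  {1,2,4}:1  {2,3,4}:3
  start at 0(d): 4
  start at 1(c): 12
  start at 3(a): 4
sum over floor = 20

20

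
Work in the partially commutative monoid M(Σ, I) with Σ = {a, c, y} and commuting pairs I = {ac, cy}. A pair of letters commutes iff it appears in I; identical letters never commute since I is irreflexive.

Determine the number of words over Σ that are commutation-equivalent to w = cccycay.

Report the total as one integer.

#0=c has no predecessor
#1=c depends on [0:c]
#2=c depends on [1:c]
#3=y has no predecessor
#4=c depends on [2:c]
#5=a depends on [3:y]
#6=y depends on [5:a]
sources: [0:c, 3:y]
N(rest) = Σ N(rest − s) over sources s of rest; N(one piece) = 1:
  size 1 → [4]=1  [6]=1
  size 2 → [2,4]=1  [4,6]=2  [5,6]=1
  size 3 → [1,2,4]=1  [2,4,6]=3  [3,5,6]=1  [4,5,6]=3
  size 4 → [0,1,2,4]=1  [1,2,4,6]=4  [2,4,5,6]=6  [3,4,5,6]=4
  size 5 → [0,1,2,4,6]=5  [1,2,4,5,6]=10  [2,3,4,5,6]=10
  first=0(c) contributes 20
  first=3(y) contributes 15
|[w]| = 35

35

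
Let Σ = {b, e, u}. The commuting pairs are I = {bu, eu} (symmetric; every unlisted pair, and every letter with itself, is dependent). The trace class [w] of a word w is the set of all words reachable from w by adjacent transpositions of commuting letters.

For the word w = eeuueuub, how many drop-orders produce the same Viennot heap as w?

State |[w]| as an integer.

70

0(e) covers ∅
1(e) covers 0:e
2(u) covers ∅
3(u) covers 2:u
4(e) covers 1:e
5(u) covers 3:u
6(u) covers 5:u
7(b) covers 4:e
floor of heap: 0:e, 2:u
completions by unplaced set U, small U first (add the entries for U minus each lowest piece of U):
  |U|=1: {6}:1  {7}:1
  |U|=2: {4,7}:1  {5,6}:1  {6,7}:2
  |U|=3: {1,4,7}:1  {3,5,6}:1  {4,6,7}:3  {5,6,7}:3
  |U|=4: {0,1,4,7}:1  {1,4,6,7}:4  {2,3,5,6}:1  {3,5,6,7}:4  {4,5,6,7}:6
  |U|=5: {0,1,4,6,7}:5  {1,4,5,6,7}:10  {2,3,5,6,7}:5  {3,4,5,6,7}:10
  |U|=6: {0,1,4,5,6,7}:15  {1,3,4,5,6,7}:20  {2,3,4,5,6,7}:15
  start at 0(e): 35
  start at 2(u): 35
sum over floor = 70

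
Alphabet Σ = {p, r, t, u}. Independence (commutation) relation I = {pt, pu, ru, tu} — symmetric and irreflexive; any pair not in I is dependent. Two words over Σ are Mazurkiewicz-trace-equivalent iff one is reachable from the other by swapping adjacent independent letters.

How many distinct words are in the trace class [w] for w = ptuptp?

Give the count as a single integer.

60

0(p) covers ∅
1(t) covers ∅
2(u) covers ∅
3(p) covers 0:p
4(t) covers 1:t
5(p) covers 3:p
floor of heap: 0:p, 1:t, 2:u
completions by unplaced set U, small U first (add the entries for U minus each lowest piece of U):
  |U|=1: {2}:1  {4}:1  {5}:1
  |U|=2: {1,4}:1  {2,4}:2  {2,5}:2  {3,5}:1  {4,5}:2
  |U|=3: {0,3,5}:1  {1,2,4}:3  {1,4,5}:3  {2,3,5}:3  {2,4,5}:6  {3,4,5}:3
  |U|=4: {0,2,3,5}:4  {0,3,4,5}:4  {1,2,4,5}:12  {1,3,4,5}:6  {2,3,4,5}:12
  start at 0(p): 30
  start at 1(t): 20
  start at 2(u): 10
sum over floor = 60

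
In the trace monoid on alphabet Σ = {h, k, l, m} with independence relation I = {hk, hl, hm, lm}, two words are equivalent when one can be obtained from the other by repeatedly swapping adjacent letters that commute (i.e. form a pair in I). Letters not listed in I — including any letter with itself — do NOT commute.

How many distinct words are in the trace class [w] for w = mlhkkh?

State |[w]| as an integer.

#0=m has no predecessor
#1=l has no predecessor
#2=h has no predecessor
#3=k depends on [0:m, 1:l]
#4=k depends on [3:k]
#5=h depends on [2:h]
sources: [0:m, 1:l, 2:h]
N(rest) = Σ N(rest − s) over sources s of rest; N(one piece) = 1:
  size 1 → [4]=1  [5]=1
  size 2 → [2,5]=1  [3,4]=1  [4,5]=2
  size 3 → [0,3,4]=1  [1,3,4]=1  [2,4,5]=3  [3,4,5]=3
  size 4 → [0,1,3,4]=2  [0,3,4,5]=4  [1,3,4,5]=4  [2,3,4,5]=6
  first=0(m) contributes 10
  first=1(l) contributes 10
  first=2(h) contributes 10
|[w]| = 30

30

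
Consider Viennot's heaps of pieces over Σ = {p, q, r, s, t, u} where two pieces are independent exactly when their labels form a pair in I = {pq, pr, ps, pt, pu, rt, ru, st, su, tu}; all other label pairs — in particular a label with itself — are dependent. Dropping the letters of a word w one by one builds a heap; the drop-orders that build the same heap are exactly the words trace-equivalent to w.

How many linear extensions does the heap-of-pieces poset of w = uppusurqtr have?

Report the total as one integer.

900

drop 0:u onto floor
drop 1:p onto floor
drop 2:p onto {1:p}
drop 3:u onto {0:u}
drop 4:s onto floor
drop 5:u onto {3:u}
drop 6:r onto {4:s}
drop 7:q onto {5:u, 6:r}
drop 8:t onto {7:q}
drop 9:r onto {7:q}
ground layer = {0:u, 1:p, 4:s}
drop-orders for the pieces not yet dropped (sum over which currently-grounded one goes next):
  1 to go: {2} 1  {8} 1  {9} 1
  2 to go: {1,2} 1  {2,8} 2  {2,9} 2  {8,9} 2
  3 to go: {1,2,8} 3  {1,2,9} 3  {2,8,9} 6  {7,8,9} 2
  4 to go: {1,2,8,9} 12  {2,7,8,9} 8  {5,7,8,9} 2  {6,7,8,9} 2
  5 to go: {1,2,7,8,9} 20  {2,5,7,8,9} 10  {2,6,7,8,9} 10  {3,5,7,8,9} 2  {4,6,7,8,9} 2  {5,6,7,8,9} 4
  6 to go: {0,3,5,7,8,9} 2  {1,2,5,7,8,9} 30  {1,2,6,7,8,9} 30  {2,3,5,7,8,9} 12  {2,4,6,7,8,9} 12  {2,5,6,7,8,9} 24  {3,5,6,7,8,9} 6  {4,5,6,7,8,9} 6
  7 to go: {0,2,3,5,7,8,9} 14  {0,3,5,6,7,8,9} 8  {1,2,3,5,7,8,9} 42  {1,2,4,6,7,8,9} 42  {1,2,5,6,7,8,9} 84  {2,3,5,6,7,8,9} 42  {2,4,5,6,7,8,9} 42  {3,4,5,6,7,8,9} 12
  8 to go: {0,1,2,3,5,7,8,9} 56  {0,2,3,5,6,7,8,9} 64  {0,3,4,5,6,7,8,9} 20  {1,2,3,5,6,7,8,9} 168  {1,2,4,5,6,7,8,9} 168  {2,3,4,5,6,7,8,9} 96
  if 0:u drops first: 432 orders
  if 1:p drops first: 180 orders
  if 4:s drops first: 288 orders
heap linearizations: 900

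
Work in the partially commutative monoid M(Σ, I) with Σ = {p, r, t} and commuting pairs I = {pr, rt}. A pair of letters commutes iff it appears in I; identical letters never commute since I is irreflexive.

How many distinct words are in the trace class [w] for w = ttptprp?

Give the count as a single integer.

7

#0=t has no predecessor
#1=t depends on [0:t]
#2=p depends on [1:t]
#3=t depends on [2:p]
#4=p depends on [3:t]
#5=r has no predecessor
#6=p depends on [4:p]
sources: [0:t, 5:r]
N(rest) = Σ N(rest − s) over sources s of rest; N(one piece) = 1:
  size 1 → [5]=1  [6]=1
  size 2 → [4,6]=1  [5,6]=2
  size 3 → [3,4,6]=1  [4,5,6]=3
  size 4 → [2,3,4,6]=1  [3,4,5,6]=4
  size 5 → [1,2,3,4,6]=1  [2,3,4,5,6]=5
  first=0(t) contributes 6
  first=5(r) contributes 1
|[w]| = 7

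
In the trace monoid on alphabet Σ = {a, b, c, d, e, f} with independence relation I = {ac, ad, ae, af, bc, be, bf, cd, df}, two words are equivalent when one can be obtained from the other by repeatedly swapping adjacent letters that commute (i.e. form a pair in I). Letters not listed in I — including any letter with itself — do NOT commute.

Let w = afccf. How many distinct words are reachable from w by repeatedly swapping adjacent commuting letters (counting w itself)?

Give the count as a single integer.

5

drop 0:a onto floor
drop 1:f onto floor
drop 2:c onto {1:f}
drop 3:c onto {2:c}
drop 4:f onto {3:c}
ground layer = {0:a, 1:f}
drop-orders for the pieces not yet dropped (sum over which currently-grounded one goes next):
  1 to go: {0} 1  {4} 1
  2 to go: {0,4} 2  {3,4} 1
  3 to go: {0,3,4} 3  {2,3,4} 1
  if 0:a drops first: 1 orders
  if 1:f drops first: 4 orders
heap linearizations: 5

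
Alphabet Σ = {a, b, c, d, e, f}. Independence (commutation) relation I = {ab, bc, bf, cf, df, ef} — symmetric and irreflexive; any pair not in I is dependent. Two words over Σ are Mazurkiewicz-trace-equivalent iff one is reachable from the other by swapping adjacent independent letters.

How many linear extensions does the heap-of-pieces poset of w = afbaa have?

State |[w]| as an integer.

5

drop 0:a onto floor
drop 1:f onto {0:a}
drop 2:b onto floor
drop 3:a onto {1:f}
drop 4:a onto {3:a}
ground layer = {0:a, 2:b}
drop-orders for the pieces not yet dropped (sum over which currently-grounded one goes next):
  1 to go: {2} 1  {4} 1
  2 to go: {2,4} 2  {3,4} 1
  3 to go: {1,3,4} 1  {2,3,4} 3
  if 0:a drops first: 4 orders
  if 2:b drops first: 1 orders
heap linearizations: 5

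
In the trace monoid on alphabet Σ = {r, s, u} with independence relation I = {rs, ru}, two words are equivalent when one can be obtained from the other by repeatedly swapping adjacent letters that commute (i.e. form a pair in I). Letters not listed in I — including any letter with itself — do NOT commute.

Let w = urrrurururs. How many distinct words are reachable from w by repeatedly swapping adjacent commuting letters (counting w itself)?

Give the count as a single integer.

462

0(u) covers ∅
1(r) covers ∅
2(r) covers 1:r
3(r) covers 2:r
4(u) covers 0:u
5(r) covers 3:r
6(u) covers 4:u
7(r) covers 5:r
8(u) covers 6:u
9(r) covers 7:r
10(s) covers 8:u
floor of heap: 0:u, 1:r
completions by unplaced set U, small U first (add the entries for U minus each lowest piece of U):
  |U|=1: {9}:1  {10}:1
  |U|=2: {7,9}:1  {8,10}:1  {9,10}:2
  |U|=3: {5,7,9}:1  {6,8,10}:1  {7,9,10}:3  {8,9,10}:3
  |U|=4: {3,5,7,9}:1  {4,6,8,10}:1  {5,7,9,10}:4  {6,8,9,10}:4  {7,8,9,10}:6
  |U|=5: {0,4,6,8,10}:1  {2,3,5,7,9}:1  {3,5,7,9,10}:5  {4,6,8,9,10}:5  {5,7,8,9,10}:10  {6,7,8,9,10}:10
  |U|=6: {0,4,6,8,9,10}:6  {1,2,3,5,7,9}:1  {2,3,5,7,9,10}:6  {3,5,7,8,9,10}:15  {4,6,7,8,9,10}:15  {5,6,7,8,9,10}:20
  |U|=7: {0,4,6,7,8,9,10}:21  {1,2,3,5,7,9,10}:7  {2,3,5,7,8,9,10}:21  {3,5,6,7,8,9,10}:35  {4,5,6,7,8,9,10}:35
  |U|=8: {0,4,5,6,7,8,9,10}:56  {1,2,3,5,7,8,9,10}:28  {2,3,5,6,7,8,9,10}:56  {3,4,5,6,7,8,9,10}:70
  |U|=9: {0,3,4,5,6,7,8,9,10}:126  {1,2,3,5,6,7,8,9,10}:84  {2,3,4,5,6,7,8,9,10}:126
  start at 0(u): 210
  start at 1(r): 252
sum over floor = 462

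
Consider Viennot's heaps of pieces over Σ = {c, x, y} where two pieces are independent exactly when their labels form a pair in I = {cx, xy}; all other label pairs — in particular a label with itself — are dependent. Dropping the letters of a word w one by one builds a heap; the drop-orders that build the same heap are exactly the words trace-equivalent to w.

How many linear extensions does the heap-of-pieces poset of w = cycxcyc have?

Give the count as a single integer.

7

0(c) covers ∅
1(y) covers 0:c
2(c) covers 1:y
3(x) covers ∅
4(c) covers 2:c
5(y) covers 4:c
6(c) covers 5:y
floor of heap: 0:c, 3:x
completions by unplaced set U, small U first (add the entries for U minus each lowest piece of U):
  |U|=1: {3}:1  {6}:1
  |U|=2: {3,6}:2  {5,6}:1
  |U|=3: {3,5,6}:3  {4,5,6}:1
  |U|=4: {2,4,5,6}:1  {3,4,5,6}:4
  |U|=5: {1,2,4,5,6}:1  {2,3,4,5,6}:5
  start at 0(c): 6
  start at 3(x): 1
sum over floor = 7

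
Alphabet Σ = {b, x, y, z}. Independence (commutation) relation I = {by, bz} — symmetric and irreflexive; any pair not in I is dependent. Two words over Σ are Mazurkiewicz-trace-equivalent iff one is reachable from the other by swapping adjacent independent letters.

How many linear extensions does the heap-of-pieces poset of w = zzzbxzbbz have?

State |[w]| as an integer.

#0=z has no predecessor
#1=z depends on [0:z]
#2=z depends on [1:z]
#3=b has no predecessor
#4=x depends on [2:z, 3:b]
#5=z depends on [4:x]
#6=b depends on [4:x]
#7=b depends on [6:b]
#8=z depends on [5:z]
sources: [0:z, 3:b]
N(rest) = Σ N(rest − s) over sources s of rest; N(one piece) = 1:
  size 1 → [7]=1  [8]=1
  size 2 → [5,8]=1  [6,7]=1  [7,8]=2
  size 3 → [5,7,8]=3  [6,7,8]=3
  size 4 → [5,6,7,8]=6
  size 5 → [4,5,6,7,8]=6
  size 6 → [2,4,5,6,7,8]=6  [3,4,5,6,7,8]=6
  size 7 → [1,2,4,5,6,7,8]=6  [2,3,4,5,6,7,8]=12
  first=0(z) contributes 18
  first=3(b) contributes 6
|[w]| = 24

24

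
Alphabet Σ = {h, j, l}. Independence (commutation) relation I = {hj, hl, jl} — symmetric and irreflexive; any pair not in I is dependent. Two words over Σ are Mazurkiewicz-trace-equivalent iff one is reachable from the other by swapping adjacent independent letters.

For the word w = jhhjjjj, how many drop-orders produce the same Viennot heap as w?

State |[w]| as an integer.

21

0(j) covers ∅
1(h) covers ∅
2(h) covers 1:h
3(j) covers 0:j
4(j) covers 3:j
5(j) covers 4:j
6(j) covers 5:j
floor of heap: 0:j, 1:h
completions by unplaced set U, small U first (add the entries for U minus each lowest piece of U):
  |U|=1: {2}:1  {6}:1
  |U|=2: {1,2}:1  {2,6}:2  {5,6}:1
  |U|=3: {1,2,6}:3  {2,5,6}:3  {4,5,6}:1
  |U|=4: {1,2,5,6}:6  {2,4,5,6}:4  {3,4,5,6}:1
  |U|=5: {0,3,4,5,6}:1  {1,2,4,5,6}:10  {2,3,4,5,6}:5
  start at 0(j): 15
  start at 1(h): 6
sum over floor = 21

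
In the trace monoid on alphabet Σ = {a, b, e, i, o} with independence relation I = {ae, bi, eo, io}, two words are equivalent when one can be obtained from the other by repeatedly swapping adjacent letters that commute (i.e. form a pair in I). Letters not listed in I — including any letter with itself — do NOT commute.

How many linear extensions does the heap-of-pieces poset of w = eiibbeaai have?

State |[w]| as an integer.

18

0(e) covers ∅
1(i) covers 0:e
2(i) covers 1:i
3(b) covers 0:e
4(b) covers 3:b
5(e) covers 2:i, 4:b
6(a) covers 2:i, 4:b
7(a) covers 6:a
8(i) covers 5:e, 7:a
floor of heap: 0:e
completions by unplaced set U, small U first (add the entries for U minus each lowest piece of U):
  |U|=1: {8}:1
  |U|=2: {5,8}:1  {7,8}:1
  |U|=3: {5,7,8}:2  {6,7,8}:1
  |U|=4: {5,6,7,8}:3
  |U|=5: {2,5,6,7,8}:3  {4,5,6,7,8}:3
  |U|=6: {1,2,5,6,7,8}:3  {2,4,5,6,7,8}:6  {3,4,5,6,7,8}:3
  |U|=7: {1,2,4,5,6,7,8}:9  {2,3,4,5,6,7,8}:9
  start at 0(e): 18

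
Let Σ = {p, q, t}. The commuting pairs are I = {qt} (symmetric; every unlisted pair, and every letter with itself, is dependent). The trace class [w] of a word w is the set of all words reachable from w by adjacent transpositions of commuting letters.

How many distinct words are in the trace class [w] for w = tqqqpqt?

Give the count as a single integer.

8

drop 0:t onto floor
drop 1:q onto floor
drop 2:q onto {1:q}
drop 3:q onto {2:q}
drop 4:p onto {0:t, 3:q}
drop 5:q onto {4:p}
drop 6:t onto {4:p}
ground layer = {0:t, 1:q}
drop-orders for the pieces not yet dropped (sum over which currently-grounded one goes next):
  1 to go: {5} 1  {6} 1
  2 to go: {5,6} 2
  3 to go: {4,5,6} 2
  4 to go: {0,4,5,6} 2  {3,4,5,6} 2
  5 to go: {0,3,4,5,6} 4  {2,3,4,5,6} 2
  if 0:t drops first: 2 orders
  if 1:q drops first: 6 orders
heap linearizations: 8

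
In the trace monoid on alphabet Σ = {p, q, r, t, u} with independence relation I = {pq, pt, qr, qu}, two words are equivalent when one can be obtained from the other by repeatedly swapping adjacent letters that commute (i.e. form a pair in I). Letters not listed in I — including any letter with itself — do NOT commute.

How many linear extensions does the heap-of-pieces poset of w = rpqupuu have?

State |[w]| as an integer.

7

piece 0:r — minimal
piece 1:p rests on {0:r}
piece 2:q — minimal
piece 3:u rests on {1:p}
piece 4:p rests on {3:u}
piece 5:u rests on {4:p}
piece 6:u rests on {5:u}
minimal pieces: {0:r, 2:q}
ways to finish when only these pieces remain (= sum over removing one remaining piece with nothing left below it):
  1 left: {2}→1  {6}→1
  2 left: {2,6}→2  {5,6}→1
  3 left: {2,5,6}→3  {4,5,6}→1
  4 left: {2,4,5,6}→4  {3,4,5,6}→1
  5 left: {1,3,4,5,6}→1  {2,3,4,5,6}→5
  placing 0:r first → 6 extensions
  placing 2:q first → 1 extensions
total linear extensions = 7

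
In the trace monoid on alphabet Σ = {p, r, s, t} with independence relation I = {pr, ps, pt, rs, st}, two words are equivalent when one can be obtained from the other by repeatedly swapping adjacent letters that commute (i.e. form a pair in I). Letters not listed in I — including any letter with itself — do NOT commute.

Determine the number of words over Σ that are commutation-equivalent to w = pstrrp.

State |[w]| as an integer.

60

#0=p has no predecessor
#1=s has no predecessor
#2=t has no predecessor
#3=r depends on [2:t]
#4=r depends on [3:r]
#5=p depends on [0:p]
sources: [0:p, 1:s, 2:t]
N(rest) = Σ N(rest − s) over sources s of rest; N(one piece) = 1:
  size 1 → [1]=1  [4]=1  [5]=1
  size 2 → [0,5]=1  [1,4]=2  [1,5]=2  [3,4]=1  [4,5]=2
  size 3 → [0,1,5]=3  [0,4,5]=3  [1,3,4]=3  [1,4,5]=6  [2,3,4]=1  [3,4,5]=3
  size 4 → [0,1,4,5]=12  [0,3,4,5]=6  [1,2,3,4]=4  [1,3,4,5]=12  [2,3,4,5]=4
  first=0(p) contributes 20
  first=1(s) contributes 10
  first=2(t) contributes 30
|[w]| = 60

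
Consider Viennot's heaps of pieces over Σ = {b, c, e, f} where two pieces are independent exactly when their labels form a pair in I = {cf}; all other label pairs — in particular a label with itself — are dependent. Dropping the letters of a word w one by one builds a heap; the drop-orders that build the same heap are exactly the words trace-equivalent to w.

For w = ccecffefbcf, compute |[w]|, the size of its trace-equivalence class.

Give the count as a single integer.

6

#0=c has no predecessor
#1=c depends on [0:c]
#2=e depends on [1:c]
#3=c depends on [2:e]
#4=f depends on [2:e]
#5=f depends on [4:f]
#6=e depends on [3:c, 5:f]
#7=f depends on [6:e]
#8=b depends on [7:f]
#9=c depends on [8:b]
#10=f depends on [8:b]
sources: [0:c]
N(rest) = Σ N(rest − s) over sources s of rest; N(one piece) = 1:
  size 1 → [9]=1  [10]=1
  size 2 → [9,10]=2
  size 3 → [8,9,10]=2
  size 4 → [7,8,9,10]=2
  size 5 → [6,7,8,9,10]=2
  size 6 → [3,6,7,8,9,10]=2  [5,6,7,8,9,10]=2
  size 7 → [3,5,6,7,8,9,10]=4  [4,5,6,7,8,9,10]=2
  size 8 → [3,4,5,6,7,8,9,10]=6
  size 9 → [2,3,4,5,6,7,8,9,10]=6
  first=0(c) contributes 6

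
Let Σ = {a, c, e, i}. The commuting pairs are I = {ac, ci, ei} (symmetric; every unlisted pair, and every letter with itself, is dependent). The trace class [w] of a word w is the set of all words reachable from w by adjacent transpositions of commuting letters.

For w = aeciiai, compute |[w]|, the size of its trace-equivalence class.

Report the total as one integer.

12

piece 0:a — minimal
piece 1:e rests on {0:a}
piece 2:c rests on {1:e}
piece 3:i rests on {0:a}
piece 4:i rests on {3:i}
piece 5:a rests on {1:e, 4:i}
piece 6:i rests on {5:a}
minimal pieces: {0:a}
ways to finish when only these pieces remain (= sum over removing one remaining piece with nothing left below it):
  1 left: {2}→1  {6}→1
  2 left: {2,6}→2  {5,6}→1
  3 left: {2,5,6}→3  {4,5,6}→1
  4 left: {1,2,5,6}→3  {2,4,5,6}→4  {3,4,5,6}→1
  5 left: {1,2,4,5,6}→7  {2,3,4,5,6}→5
  placing 0:a first → 12 extensions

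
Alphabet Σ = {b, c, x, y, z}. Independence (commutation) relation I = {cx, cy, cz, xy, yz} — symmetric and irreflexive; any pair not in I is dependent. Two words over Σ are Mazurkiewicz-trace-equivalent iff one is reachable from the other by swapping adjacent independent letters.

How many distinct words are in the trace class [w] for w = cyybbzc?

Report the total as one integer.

drop 0:c onto floor
drop 1:y onto floor
drop 2:y onto {1:y}
drop 3:b onto {0:c, 2:y}
drop 4:b onto {3:b}
drop 5:z onto {4:b}
drop 6:c onto {4:b}
ground layer = {0:c, 1:y}
drop-orders for the pieces not yet dropped (sum over which currently-grounded one goes next):
  1 to go: {5} 1  {6} 1
  2 to go: {5,6} 2
  3 to go: {4,5,6} 2
  4 to go: {3,4,5,6} 2
  5 to go: {0,3,4,5,6} 2  {2,3,4,5,6} 2
  if 0:c drops first: 2 orders
  if 1:y drops first: 4 orders
heap linearizations: 6

6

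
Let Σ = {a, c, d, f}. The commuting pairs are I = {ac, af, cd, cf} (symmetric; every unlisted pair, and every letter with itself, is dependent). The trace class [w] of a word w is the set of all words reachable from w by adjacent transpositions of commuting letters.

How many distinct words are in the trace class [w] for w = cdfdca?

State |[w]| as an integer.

15

drop 0:c onto floor
drop 1:d onto floor
drop 2:f onto {1:d}
drop 3:d onto {2:f}
drop 4:c onto {0:c}
drop 5:a onto {3:d}
ground layer = {0:c, 1:d}
drop-orders for the pieces not yet dropped (sum over which currently-grounded one goes next):
  1 to go: {4} 1  {5} 1
  2 to go: {0,4} 1  {3,5} 1  {4,5} 2
  3 to go: {0,4,5} 3  {2,3,5} 1  {3,4,5} 3
  4 to go: {0,3,4,5} 6  {1,2,3,5} 1  {2,3,4,5} 4
  if 0:c drops first: 5 orders
  if 1:d drops first: 10 orders
heap linearizations: 15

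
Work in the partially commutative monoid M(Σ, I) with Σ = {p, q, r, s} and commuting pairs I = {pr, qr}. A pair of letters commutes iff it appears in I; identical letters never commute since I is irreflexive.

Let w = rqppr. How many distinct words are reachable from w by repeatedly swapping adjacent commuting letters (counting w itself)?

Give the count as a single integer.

10

#0=r has no predecessor
#1=q has no predecessor
#2=p depends on [1:q]
#3=p depends on [2:p]
#4=r depends on [0:r]
sources: [0:r, 1:q]
N(rest) = Σ N(rest − s) over sources s of rest; N(one piece) = 1:
  size 1 → [3]=1  [4]=1
  size 2 → [0,4]=1  [2,3]=1  [3,4]=2
  size 3 → [0,3,4]=3  [1,2,3]=1  [2,3,4]=3
  first=0(r) contributes 4
  first=1(q) contributes 6
|[w]| = 10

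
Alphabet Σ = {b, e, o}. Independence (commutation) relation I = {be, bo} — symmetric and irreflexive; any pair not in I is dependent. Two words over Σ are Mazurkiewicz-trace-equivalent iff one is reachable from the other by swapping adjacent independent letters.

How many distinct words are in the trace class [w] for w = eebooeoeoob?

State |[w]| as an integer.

drop 0:e onto floor
drop 1:e onto {0:e}
drop 2:b onto floor
drop 3:o onto {1:e}
drop 4:o onto {3:o}
drop 5:e onto {4:o}
drop 6:o onto {5:e}
drop 7:e onto {6:o}
drop 8:o onto {7:e}
drop 9:o onto {8:o}
drop 10:b onto {2:b}
ground layer = {0:e, 2:b}
drop-orders for the pieces not yet dropped (sum over which currently-grounded one goes next):
  1 to go: {9} 1  {10} 1
  2 to go: {2,10} 1  {8,9} 1  {9,10} 2
  3 to go: {2,9,10} 3  {7,8,9} 1  {8,9,10} 3
  4 to go: {2,8,9,10} 6  {6,7,8,9} 1  {7,8,9,10} 4
  5 to go: {2,7,8,9,10} 10  {5,6,7,8,9} 1  {6,7,8,9,10} 5
  6 to go: {2,6,7,8,9,10} 15  {4,5,6,7,8,9} 1  {5,6,7,8,9,10} 6
  7 to go: {2,5,6,7,8,9,10} 21  {3,4,5,6,7,8,9} 1  {4,5,6,7,8,9,10} 7
  8 to go: {1,3,4,5,6,7,8,9} 1  {2,4,5,6,7,8,9,10} 28  {3,4,5,6,7,8,9,10} 8
  9 to go: {0,1,3,4,5,6,7,8,9} 1  {1,3,4,5,6,7,8,9,10} 9  {2,3,4,5,6,7,8,9,10} 36
  if 0:e drops first: 45 orders
  if 2:b drops first: 10 orders
heap linearizations: 55

55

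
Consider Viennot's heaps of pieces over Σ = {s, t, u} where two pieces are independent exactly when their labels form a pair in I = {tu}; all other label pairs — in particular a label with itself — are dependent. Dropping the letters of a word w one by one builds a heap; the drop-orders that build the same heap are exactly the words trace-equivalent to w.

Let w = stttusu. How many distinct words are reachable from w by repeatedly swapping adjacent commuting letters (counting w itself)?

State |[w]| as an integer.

4

#0=s has no predecessor
#1=t depends on [0:s]
#2=t depends on [1:t]
#3=t depends on [2:t]
#4=u depends on [0:s]
#5=s depends on [3:t, 4:u]
#6=u depends on [5:s]
sources: [0:s]
N(rest) = Σ N(rest − s) over sources s of rest; N(one piece) = 1:
  size 1 → [6]=1
  size 2 → [5,6]=1
  size 3 → [3,5,6]=1  [4,5,6]=1
  size 4 → [2,3,5,6]=1  [3,4,5,6]=2
  size 5 → [1,2,3,5,6]=1  [2,3,4,5,6]=3
  first=0(s) contributes 4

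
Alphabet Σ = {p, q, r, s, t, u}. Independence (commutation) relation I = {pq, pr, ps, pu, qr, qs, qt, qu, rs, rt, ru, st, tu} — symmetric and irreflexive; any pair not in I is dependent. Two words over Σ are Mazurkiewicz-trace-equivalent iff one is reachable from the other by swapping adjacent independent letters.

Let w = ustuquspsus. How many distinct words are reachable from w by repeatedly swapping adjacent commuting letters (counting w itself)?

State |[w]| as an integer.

0(u) covers ∅
1(s) covers 0:u
2(t) covers ∅
3(u) covers 1:s
4(q) covers ∅
5(u) covers 3:u
6(s) covers 5:u
7(p) covers 2:t
8(s) covers 6:s
9(u) covers 8:s
10(s) covers 9:u
floor of heap: 0:u, 2:t, 4:q
completions by unplaced set U, small U first (add the entries for U minus each lowest piece of U):
  |U|=1: {4}:1  {7}:1  {10}:1
  |U|=2: {2,7}:1  {4,7}:2  {4,10}:2  {7,10}:2  {9,10}:1
  |U|=3: {2,4,7}:3  {2,7,10}:3  {4,7,10}:6  {4,9,10}:3  {7,9,10}:3  {8,9,10}:1
  |U|=4: {2,4,7,10}:12  {2,7,9,10}:6  {4,7,9,10}:12  {4,8,9,10}:4  {6,8,9,10}:1  {7,8,9,10}:4
  |U|=5: {2,4,7,9,10}:30  {2,7,8,9,10}:10  {4,6,8,9,10}:5  {4,7,8,9,10}:20  {5,6,8,9,10}:1  {6,7,8,9,10}:5
  |U|=6: {2,4,7,8,9,10}:60  {2,6,7,8,9,10}:15  {3,5,6,8,9,10}:1  {4,5,6,8,9,10}:6  {4,6,7,8,9,10}:30  {5,6,7,8,9,10}:6
  |U|=7: {1,3,5,6,8,9,10}:1  {2,4,6,7,8,9,10}:105  {2,5,6,7,8,9,10}:21  {3,4,5,6,8,9,10}:7  {3,5,6,7,8,9,10}:7  {4,5,6,7,8,9,10}:42
  |U|=8: {0,1,3,5,6,8,9,10}:1  {1,3,4,5,6,8,9,10}:8  {1,3,5,6,7,8,9,10}:8  {2,3,5,6,7,8,9,10}:28  {2,4,5,6,7,8,9,10}:168  {3,4,5,6,7,8,9,10}:56
  |U|=9: {0,1,3,4,5,6,8,9,10}:9  {0,1,3,5,6,7,8,9,10}:9  {1,2,3,5,6,7,8,9,10}:36  {1,3,4,5,6,7,8,9,10}:72  {2,3,4,5,6,7,8,9,10}:252
  start at 0(u): 360
  start at 2(t): 90
  start at 4(q): 45
sum over floor = 495

495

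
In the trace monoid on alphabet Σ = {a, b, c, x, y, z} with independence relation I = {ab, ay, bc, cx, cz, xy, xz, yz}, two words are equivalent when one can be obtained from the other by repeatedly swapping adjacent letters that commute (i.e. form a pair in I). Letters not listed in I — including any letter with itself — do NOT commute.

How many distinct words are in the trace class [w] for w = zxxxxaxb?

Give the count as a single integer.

drop 0:z onto floor
drop 1:x onto floor
drop 2:x onto {1:x}
drop 3:x onto {2:x}
drop 4:x onto {3:x}
drop 5:a onto {0:z, 4:x}
drop 6:x onto {5:a}
drop 7:b onto {6:x}
ground layer = {0:z, 1:x}
drop-orders for the pieces not yet dropped (sum over which currently-grounded one goes next):
  1 to go: {7} 1
  2 to go: {6,7} 1
  3 to go: {5,6,7} 1
  4 to go: {0,5,6,7} 1  {4,5,6,7} 1
  5 to go: {0,4,5,6,7} 2  {3,4,5,6,7} 1
  6 to go: {0,3,4,5,6,7} 3  {2,3,4,5,6,7} 1
  if 0:z drops first: 1 orders
  if 1:x drops first: 4 orders
heap linearizations: 5

5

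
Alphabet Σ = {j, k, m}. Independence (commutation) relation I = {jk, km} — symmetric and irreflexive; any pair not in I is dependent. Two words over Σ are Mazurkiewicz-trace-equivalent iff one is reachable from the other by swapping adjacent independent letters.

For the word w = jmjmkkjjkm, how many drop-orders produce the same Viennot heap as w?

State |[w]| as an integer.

#0=j has no predecessor
#1=m depends on [0:j]
#2=j depends on [1:m]
#3=m depends on [2:j]
#4=k has no predecessor
#5=k depends on [4:k]
#6=j depends on [3:m]
#7=j depends on [6:j]
#8=k depends on [5:k]
#9=m depends on [7:j]
sources: [0:j, 4:k]
N(rest) = Σ N(rest − s) over sources s of rest; N(one piece) = 1:
  size 1 → [8]=1  [9]=1
  size 2 → [5,8]=1  [7,9]=1  [8,9]=2
  size 3 → [4,5,8]=1  [5,8,9]=3  [6,7,9]=1  [7,8,9]=3
  size 4 → [3,6,7,9]=1  [4,5,8,9]=4  [5,7,8,9]=6  [6,7,8,9]=4
  size 5 → [2,3,6,7,9]=1  [3,6,7,8,9]=5  [4,5,7,8,9]=10  [5,6,7,8,9]=10
  size 6 → [1,2,3,6,7,9]=1  [2,3,6,7,8,9]=6  [3,5,6,7,8,9]=15  [4,5,6,7,8,9]=20
  size 7 → [0,1,2,3,6,7,9]=1  [1,2,3,6,7,8,9]=7  [2,3,5,6,7,8,9]=21  [3,4,5,6,7,8,9]=35
  size 8 → [0,1,2,3,6,7,8,9]=8  [1,2,3,5,6,7,8,9]=28  [2,3,4,5,6,7,8,9]=56
  first=0(j) contributes 84
  first=4(k) contributes 36
|[w]| = 120

120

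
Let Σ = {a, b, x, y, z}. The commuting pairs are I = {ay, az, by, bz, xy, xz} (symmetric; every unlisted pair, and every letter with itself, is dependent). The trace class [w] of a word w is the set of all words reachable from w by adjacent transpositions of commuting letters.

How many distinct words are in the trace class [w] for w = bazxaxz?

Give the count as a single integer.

drop 0:b onto floor
drop 1:a onto {0:b}
drop 2:z onto floor
drop 3:x onto {1:a}
drop 4:a onto {3:x}
drop 5:x onto {4:a}
drop 6:z onto {2:z}
ground layer = {0:b, 2:z}
drop-orders for the pieces not yet dropped (sum over which currently-grounded one goes next):
  1 to go: {5} 1  {6} 1
  2 to go: {2,6} 1  {4,5} 1  {5,6} 2
  3 to go: {2,5,6} 3  {3,4,5} 1  {4,5,6} 3
  4 to go: {1,3,4,5} 1  {2,4,5,6} 6  {3,4,5,6} 4
  5 to go: {0,1,3,4,5} 1  {1,3,4,5,6} 5  {2,3,4,5,6} 10
  if 0:b drops first: 15 orders
  if 2:z drops first: 6 orders
heap linearizations: 21

21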